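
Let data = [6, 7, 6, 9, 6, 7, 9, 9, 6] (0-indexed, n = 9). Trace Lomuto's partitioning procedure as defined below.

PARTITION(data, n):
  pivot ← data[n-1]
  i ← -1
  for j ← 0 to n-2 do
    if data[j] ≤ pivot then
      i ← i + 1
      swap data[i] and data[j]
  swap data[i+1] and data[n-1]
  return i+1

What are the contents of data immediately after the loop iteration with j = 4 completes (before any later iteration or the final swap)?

[6, 6, 6, 9, 7, 7, 9, 9, 6]

pivot=6, i=-1
j=0: 6≤6, i=0, swap(0,0) ⇒ [6, 7, 6, 9, 6, 7, 9, 9, 6]
j=1: 7>6, skip
j=2: 6≤6, i=1, swap(1,2) ⇒ [6, 6, 7, 9, 6, 7, 9, 9, 6]
j=3: 9>6, skip
j=4: 6≤6, i=2, swap(2,4) ⇒ [6, 6, 6, 9, 7, 7, 9, 9, 6]
(after j=4) data = [6, 6, 6, 9, 7, 7, 9, 9, 6]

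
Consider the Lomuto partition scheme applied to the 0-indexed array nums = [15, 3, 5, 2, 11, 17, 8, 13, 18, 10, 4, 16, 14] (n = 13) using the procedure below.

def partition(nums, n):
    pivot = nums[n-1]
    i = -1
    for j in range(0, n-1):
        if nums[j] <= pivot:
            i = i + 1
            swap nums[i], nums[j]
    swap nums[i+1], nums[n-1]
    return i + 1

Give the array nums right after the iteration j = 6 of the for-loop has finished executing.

[3, 5, 2, 11, 8, 17, 15, 13, 18, 10, 4, 16, 14]

pivot = nums[12] = 14; i = -1
j=0: nums[0]=15 > 14 → no swap
j=1: nums[1]=3 ≤ 14 → i=0, swap nums[0],nums[1] → [3, 15, 5, 2, 11, 17, 8, 13, 18, 10, 4, 16, 14]
j=2: nums[2]=5 ≤ 14 → i=1, swap nums[1],nums[2] → [3, 5, 15, 2, 11, 17, 8, 13, 18, 10, 4, 16, 14]
j=3: nums[3]=2 ≤ 14 → i=2, swap nums[2],nums[3] → [3, 5, 2, 15, 11, 17, 8, 13, 18, 10, 4, 16, 14]
j=4: nums[4]=11 ≤ 14 → i=3, swap nums[3],nums[4] → [3, 5, 2, 11, 15, 17, 8, 13, 18, 10, 4, 16, 14]
j=5: nums[5]=17 > 14 → no swap
j=6: nums[6]=8 ≤ 14 → i=4, swap nums[4],nums[6] → [3, 5, 2, 11, 8, 17, 15, 13, 18, 10, 4, 16, 14]
(after j=6) nums = [3, 5, 2, 11, 8, 17, 15, 13, 18, 10, 4, 16, 14]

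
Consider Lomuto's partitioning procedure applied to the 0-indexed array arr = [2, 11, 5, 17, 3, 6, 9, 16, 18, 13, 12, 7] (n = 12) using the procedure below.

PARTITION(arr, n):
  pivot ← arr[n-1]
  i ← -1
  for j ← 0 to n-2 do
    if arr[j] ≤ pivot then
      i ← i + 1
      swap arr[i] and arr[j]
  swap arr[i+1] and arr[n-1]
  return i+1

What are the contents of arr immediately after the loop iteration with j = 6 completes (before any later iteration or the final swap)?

[2, 5, 3, 6, 11, 17, 9, 16, 18, 13, 12, 7]

pivot = arr[11] = 7; i = -1
j=0: arr[0]=2 ≤ 7 → i=0, swap arr[0],arr[0] (no change) → [2, 11, 5, 17, 3, 6, 9, 16, 18, 13, 12, 7]
j=1: arr[1]=11 > 7 → no swap
j=2: arr[2]=5 ≤ 7 → i=1, swap arr[1],arr[2] → [2, 5, 11, 17, 3, 6, 9, 16, 18, 13, 12, 7]
j=3: arr[3]=17 > 7 → no swap
j=4: arr[4]=3 ≤ 7 → i=2, swap arr[2],arr[4] → [2, 5, 3, 17, 11, 6, 9, 16, 18, 13, 12, 7]
j=5: arr[5]=6 ≤ 7 → i=3, swap arr[3],arr[5] → [2, 5, 3, 6, 11, 17, 9, 16, 18, 13, 12, 7]
j=6: arr[6]=9 > 7 → no swap
(after j=6) arr = [2, 5, 3, 6, 11, 17, 9, 16, 18, 13, 12, 7]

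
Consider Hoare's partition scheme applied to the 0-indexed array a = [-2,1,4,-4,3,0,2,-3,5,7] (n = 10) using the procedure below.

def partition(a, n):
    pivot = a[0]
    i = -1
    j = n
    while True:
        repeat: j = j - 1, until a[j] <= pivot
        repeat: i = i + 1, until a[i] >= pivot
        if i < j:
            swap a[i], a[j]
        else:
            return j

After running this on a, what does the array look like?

[-3,-4,4,1,3,0,2,-2,5,7]

pivot = a[0] = -2; i = -1, j = 10
j→7 (a[7]=-3≤-2), i→0 (a[0]=-2≥-2); i<j, swap → [-3,1,4,-4,3,0,2,-2,5,7]
j→3 (a[3]=-4≤-2), i→1 (a[1]=1≥-2); i<j, swap → [-3,-4,4,1,3,0,2,-2,5,7]
j→1, i→2; i≥j, return j=1. a = [-3,-4,4,1,3,0,2,-2,5,7]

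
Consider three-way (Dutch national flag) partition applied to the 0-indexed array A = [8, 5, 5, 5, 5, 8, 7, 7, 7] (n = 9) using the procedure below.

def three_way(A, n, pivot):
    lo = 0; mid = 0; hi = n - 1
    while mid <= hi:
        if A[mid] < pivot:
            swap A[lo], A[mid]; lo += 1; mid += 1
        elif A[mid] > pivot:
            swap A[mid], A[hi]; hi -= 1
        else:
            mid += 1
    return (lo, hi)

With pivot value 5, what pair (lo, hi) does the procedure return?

pivot = 5; lo=0, mid=0, hi=8
A[mid]=8>5: swap A[0],A[8]; hi=7 → [7, 5, 5, 5, 5, 8, 7, 7, 8]
A[mid]=7>5: swap A[0],A[7]; hi=6 → [7, 5, 5, 5, 5, 8, 7, 7, 8]
A[mid]=7>5: swap A[0],A[6]; hi=5 → [7, 5, 5, 5, 5, 8, 7, 7, 8]
A[mid]=7>5: swap A[0],A[5]; hi=4 → [8, 5, 5, 5, 5, 7, 7, 7, 8]
A[mid]=8>5: swap A[0],A[4]; hi=3 → [5, 5, 5, 5, 8, 7, 7, 7, 8]
A[mid]=5=5: mid=1
A[mid]=5=5: mid=2
A[mid]=5=5: mid=3
A[mid]=5=5: mid=4
end: lo=0, hi=3; A = [5, 5, 5, 5, 8, 7, 7, 7, 8]

(0, 3)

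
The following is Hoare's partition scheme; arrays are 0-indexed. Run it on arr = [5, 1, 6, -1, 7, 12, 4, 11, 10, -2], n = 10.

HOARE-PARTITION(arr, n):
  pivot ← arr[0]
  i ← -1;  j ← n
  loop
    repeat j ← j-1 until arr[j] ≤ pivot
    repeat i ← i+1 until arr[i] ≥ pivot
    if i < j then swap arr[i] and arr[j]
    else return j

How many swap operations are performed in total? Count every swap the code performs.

2

pivot = arr[0] = 5; i = -1, j = 10
j→9 (arr[9]=-2≤5), i→0 (arr[0]=5≥5); i<j, swap → [-2, 1, 6, -1, 7, 12, 4, 11, 10, 5]
j→6 (arr[6]=4≤5), i→2 (arr[2]=6≥5); i<j, swap → [-2, 1, 4, -1, 7, 12, 6, 11, 10, 5]
j→3, i→4; i≥j, return j=3. arr = [-2, 1, 4, -1, 7, 12, 6, 11, 10, 5]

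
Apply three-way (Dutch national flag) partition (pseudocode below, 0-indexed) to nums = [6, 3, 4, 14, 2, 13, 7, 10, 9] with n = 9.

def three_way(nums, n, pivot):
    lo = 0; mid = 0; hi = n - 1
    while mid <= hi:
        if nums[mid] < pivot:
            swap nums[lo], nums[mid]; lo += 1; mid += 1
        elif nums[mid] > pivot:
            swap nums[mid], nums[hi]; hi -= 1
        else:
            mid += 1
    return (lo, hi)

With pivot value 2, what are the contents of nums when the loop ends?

pivot = 2; lo=0, mid=0, hi=8
nums[mid]=6>2: swap nums[0],nums[8]; hi=7 → [9, 3, 4, 14, 2, 13, 7, 10, 6]
nums[mid]=9>2: swap nums[0],nums[7]; hi=6 → [10, 3, 4, 14, 2, 13, 7, 9, 6]
nums[mid]=10>2: swap nums[0],nums[6]; hi=5 → [7, 3, 4, 14, 2, 13, 10, 9, 6]
nums[mid]=7>2: swap nums[0],nums[5]; hi=4 → [13, 3, 4, 14, 2, 7, 10, 9, 6]
nums[mid]=13>2: swap nums[0],nums[4]; hi=3 → [2, 3, 4, 14, 13, 7, 10, 9, 6]
nums[mid]=2=2: mid=1
nums[mid]=3>2: swap nums[1],nums[3]; hi=2 → [2, 14, 4, 3, 13, 7, 10, 9, 6]
nums[mid]=14>2: swap nums[1],nums[2]; hi=1 → [2, 4, 14, 3, 13, 7, 10, 9, 6]
nums[mid]=4>2: swap nums[1],nums[1]; hi=0 → [2, 4, 14, 3, 13, 7, 10, 9, 6]
end: lo=0, hi=0; nums = [2, 4, 14, 3, 13, 7, 10, 9, 6]

[2, 4, 14, 3, 13, 7, 10, 9, 6]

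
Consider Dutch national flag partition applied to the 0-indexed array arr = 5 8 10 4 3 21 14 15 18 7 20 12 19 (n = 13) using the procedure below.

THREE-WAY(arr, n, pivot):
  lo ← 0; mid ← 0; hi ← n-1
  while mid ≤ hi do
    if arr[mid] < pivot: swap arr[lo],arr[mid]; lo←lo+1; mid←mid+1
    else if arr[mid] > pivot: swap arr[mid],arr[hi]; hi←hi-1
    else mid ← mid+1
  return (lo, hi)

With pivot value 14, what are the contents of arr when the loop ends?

pivot = 14; lo=0, mid=0, hi=12
arr[mid]=5<14: swap arr[0],arr[0]; lo=1,mid=1 → 5 8 10 4 3 21 14 15 18 7 20 12 19
arr[mid]=8<14: swap arr[1],arr[1]; lo=2,mid=2 → 5 8 10 4 3 21 14 15 18 7 20 12 19
arr[mid]=10<14: swap arr[2],arr[2]; lo=3,mid=3 → 5 8 10 4 3 21 14 15 18 7 20 12 19
arr[mid]=4<14: swap arr[3],arr[3]; lo=4,mid=4 → 5 8 10 4 3 21 14 15 18 7 20 12 19
arr[mid]=3<14: swap arr[4],arr[4]; lo=5,mid=5 → 5 8 10 4 3 21 14 15 18 7 20 12 19
arr[mid]=21>14: swap arr[5],arr[12]; hi=11 → 5 8 10 4 3 19 14 15 18 7 20 12 21
arr[mid]=19>14: swap arr[5],arr[11]; hi=10 → 5 8 10 4 3 12 14 15 18 7 20 19 21
arr[mid]=12<14: swap arr[5],arr[5]; lo=6,mid=6 → 5 8 10 4 3 12 14 15 18 7 20 19 21
arr[mid]=14=14: mid=7
arr[mid]=15>14: swap arr[7],arr[10]; hi=9 → 5 8 10 4 3 12 14 20 18 7 15 19 21
arr[mid]=20>14: swap arr[7],arr[9]; hi=8 → 5 8 10 4 3 12 14 7 18 20 15 19 21
arr[mid]=7<14: swap arr[6],arr[7]; lo=7,mid=8 → 5 8 10 4 3 12 7 14 18 20 15 19 21
arr[mid]=18>14: swap arr[8],arr[8]; hi=7 → 5 8 10 4 3 12 7 14 18 20 15 19 21
end: lo=7, hi=7; arr = 5 8 10 4 3 12 7 14 18 20 15 19 21

5 8 10 4 3 12 7 14 18 20 15 19 21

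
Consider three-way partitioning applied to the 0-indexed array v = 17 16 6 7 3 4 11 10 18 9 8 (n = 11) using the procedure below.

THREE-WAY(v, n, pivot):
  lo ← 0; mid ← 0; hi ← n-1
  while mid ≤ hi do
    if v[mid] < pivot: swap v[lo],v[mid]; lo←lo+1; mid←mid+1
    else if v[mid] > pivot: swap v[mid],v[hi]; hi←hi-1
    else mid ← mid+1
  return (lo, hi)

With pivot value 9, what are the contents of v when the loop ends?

lo=0 mid=0 hi=10
17>9: swap(0,10), hi=9 ⇒ 8 16 6 7 3 4 11 10 18 9 17
8<9: swap(0,0), lo=1 mid=1 ⇒ 8 16 6 7 3 4 11 10 18 9 17
16>9: swap(1,9), hi=8 ⇒ 8 9 6 7 3 4 11 10 18 16 17
9=9: mid=2
6<9: swap(1,2), lo=2 mid=3 ⇒ 8 6 9 7 3 4 11 10 18 16 17
7<9: swap(2,3), lo=3 mid=4 ⇒ 8 6 7 9 3 4 11 10 18 16 17
3<9: swap(3,4), lo=4 mid=5 ⇒ 8 6 7 3 9 4 11 10 18 16 17
4<9: swap(4,5), lo=5 mid=6 ⇒ 8 6 7 3 4 9 11 10 18 16 17
11>9: swap(6,8), hi=7 ⇒ 8 6 7 3 4 9 18 10 11 16 17
18>9: swap(6,7), hi=6 ⇒ 8 6 7 3 4 9 10 18 11 16 17
10>9: swap(6,6), hi=5 ⇒ 8 6 7 3 4 9 10 18 11 16 17
done. lo=5 hi=5; v=8 6 7 3 4 9 10 18 11 16 17

8 6 7 3 4 9 10 18 11 16 17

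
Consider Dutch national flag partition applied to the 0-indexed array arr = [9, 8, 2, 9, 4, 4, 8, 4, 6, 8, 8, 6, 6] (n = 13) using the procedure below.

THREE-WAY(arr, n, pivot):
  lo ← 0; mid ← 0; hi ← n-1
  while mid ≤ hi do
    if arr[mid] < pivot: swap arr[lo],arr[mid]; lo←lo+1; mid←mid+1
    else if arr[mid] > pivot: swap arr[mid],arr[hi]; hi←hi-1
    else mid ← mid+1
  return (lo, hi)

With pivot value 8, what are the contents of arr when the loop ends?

pivot = 8; lo=0, mid=0, hi=12
arr[mid]=9>8: swap arr[0],arr[12]; hi=11 → [6, 8, 2, 9, 4, 4, 8, 4, 6, 8, 8, 6, 9]
arr[mid]=6<8: swap arr[0],arr[0]; lo=1,mid=1 → [6, 8, 2, 9, 4, 4, 8, 4, 6, 8, 8, 6, 9]
arr[mid]=8=8: mid=2
arr[mid]=2<8: swap arr[1],arr[2]; lo=2,mid=3 → [6, 2, 8, 9, 4, 4, 8, 4, 6, 8, 8, 6, 9]
arr[mid]=9>8: swap arr[3],arr[11]; hi=10 → [6, 2, 8, 6, 4, 4, 8, 4, 6, 8, 8, 9, 9]
arr[mid]=6<8: swap arr[2],arr[3]; lo=3,mid=4 → [6, 2, 6, 8, 4, 4, 8, 4, 6, 8, 8, 9, 9]
arr[mid]=4<8: swap arr[3],arr[4]; lo=4,mid=5 → [6, 2, 6, 4, 8, 4, 8, 4, 6, 8, 8, 9, 9]
arr[mid]=4<8: swap arr[4],arr[5]; lo=5,mid=6 → [6, 2, 6, 4, 4, 8, 8, 4, 6, 8, 8, 9, 9]
arr[mid]=8=8: mid=7
arr[mid]=4<8: swap arr[5],arr[7]; lo=6,mid=8 → [6, 2, 6, 4, 4, 4, 8, 8, 6, 8, 8, 9, 9]
arr[mid]=6<8: swap arr[6],arr[8]; lo=7,mid=9 → [6, 2, 6, 4, 4, 4, 6, 8, 8, 8, 8, 9, 9]
arr[mid]=8=8: mid=10
arr[mid]=8=8: mid=11
end: lo=7, hi=10; arr = [6, 2, 6, 4, 4, 4, 6, 8, 8, 8, 8, 9, 9]

[6, 2, 6, 4, 4, 4, 6, 8, 8, 8, 8, 9, 9]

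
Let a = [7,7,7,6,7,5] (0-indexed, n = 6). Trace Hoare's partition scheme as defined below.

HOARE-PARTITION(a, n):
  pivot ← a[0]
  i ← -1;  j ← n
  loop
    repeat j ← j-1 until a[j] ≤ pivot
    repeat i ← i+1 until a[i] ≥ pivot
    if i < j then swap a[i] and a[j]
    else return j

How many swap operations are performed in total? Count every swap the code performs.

3

pivot = a[0] = 7; i = -1, j = 6
j→5 (a[5]=5≤7), i→0 (a[0]=7≥7); i<j, swap → [5,7,7,6,7,7]
j→4 (a[4]=7≤7), i→1 (a[1]=7≥7); i<j, swap → [5,7,7,6,7,7]
j→3 (a[3]=6≤7), i→2 (a[2]=7≥7); i<j, swap → [5,7,6,7,7,7]
j→2, i→3; i≥j, return j=2. a = [5,7,6,7,7,7]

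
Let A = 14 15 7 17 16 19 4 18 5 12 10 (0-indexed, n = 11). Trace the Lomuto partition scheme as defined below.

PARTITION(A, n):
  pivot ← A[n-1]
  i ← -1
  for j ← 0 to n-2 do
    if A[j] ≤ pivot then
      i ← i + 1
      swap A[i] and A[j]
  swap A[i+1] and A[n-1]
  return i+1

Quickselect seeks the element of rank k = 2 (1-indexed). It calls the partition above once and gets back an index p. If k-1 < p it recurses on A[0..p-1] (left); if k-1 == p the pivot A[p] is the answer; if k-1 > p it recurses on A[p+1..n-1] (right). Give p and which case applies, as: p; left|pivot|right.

3; left

pivot=10, i=-1
j=0: 14>10, skip
j=1: 15>10, skip
j=2: 7≤10, i=0, swap(0,2) ⇒ 7 15 14 17 16 19 4 18 5 12 10
j=3: 17>10, skip
j=4: 16>10, skip
j=5: 19>10, skip
j=6: 4≤10, i=1, swap(1,6) ⇒ 7 4 14 17 16 19 15 18 5 12 10
j=7: 18>10, skip
j=8: 5≤10, i=2, swap(2,8) ⇒ 7 4 5 17 16 19 15 18 14 12 10
j=9: 12>10, skip
swap(3,10) ⇒ 7 4 5 10 16 19 15 18 14 12 17; return 3
p = 3; k-1 = 1 < 3 ⇒ left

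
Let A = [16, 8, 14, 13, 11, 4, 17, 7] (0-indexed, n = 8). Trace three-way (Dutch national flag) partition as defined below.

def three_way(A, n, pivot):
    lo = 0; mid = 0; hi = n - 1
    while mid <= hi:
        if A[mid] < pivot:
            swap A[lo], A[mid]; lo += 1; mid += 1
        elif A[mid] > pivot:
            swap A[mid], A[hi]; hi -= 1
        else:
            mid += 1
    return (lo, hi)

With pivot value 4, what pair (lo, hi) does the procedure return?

pivot = 4; lo=0, mid=0, hi=7
A[mid]=16>4: swap A[0],A[7]; hi=6 → [7, 8, 14, 13, 11, 4, 17, 16]
A[mid]=7>4: swap A[0],A[6]; hi=5 → [17, 8, 14, 13, 11, 4, 7, 16]
A[mid]=17>4: swap A[0],A[5]; hi=4 → [4, 8, 14, 13, 11, 17, 7, 16]
A[mid]=4=4: mid=1
A[mid]=8>4: swap A[1],A[4]; hi=3 → [4, 11, 14, 13, 8, 17, 7, 16]
A[mid]=11>4: swap A[1],A[3]; hi=2 → [4, 13, 14, 11, 8, 17, 7, 16]
A[mid]=13>4: swap A[1],A[2]; hi=1 → [4, 14, 13, 11, 8, 17, 7, 16]
A[mid]=14>4: swap A[1],A[1]; hi=0 → [4, 14, 13, 11, 8, 17, 7, 16]
end: lo=0, hi=0; A = [4, 14, 13, 11, 8, 17, 7, 16]

(0, 0)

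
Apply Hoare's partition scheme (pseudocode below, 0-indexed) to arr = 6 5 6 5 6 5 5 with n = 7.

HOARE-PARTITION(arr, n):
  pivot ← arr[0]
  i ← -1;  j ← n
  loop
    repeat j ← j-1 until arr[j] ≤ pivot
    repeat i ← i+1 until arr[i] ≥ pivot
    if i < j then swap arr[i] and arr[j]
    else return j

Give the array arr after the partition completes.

pivot=6
j stops at 6 (5), i stops at 0 (6); swap ⇒ 5 5 6 5 6 5 6
j stops at 5 (5), i stops at 2 (6); swap ⇒ 5 5 5 5 6 6 6
j stops at 4, i stops at 4; i≥j ⇒ return 4. arr=5 5 5 5 6 6 6

5 5 5 5 6 6 6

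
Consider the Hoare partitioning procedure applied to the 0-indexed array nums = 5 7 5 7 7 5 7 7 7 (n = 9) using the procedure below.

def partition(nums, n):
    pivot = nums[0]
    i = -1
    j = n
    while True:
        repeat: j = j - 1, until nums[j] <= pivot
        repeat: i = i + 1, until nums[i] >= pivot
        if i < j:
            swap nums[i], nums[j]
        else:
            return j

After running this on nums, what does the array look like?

pivot=5
j stops at 5 (5), i stops at 0 (5); swap ⇒ 5 7 5 7 7 5 7 7 7
j stops at 2 (5), i stops at 1 (7); swap ⇒ 5 5 7 7 7 5 7 7 7
j stops at 1, i stops at 2; i≥j ⇒ return 1. nums=5 5 7 7 7 5 7 7 7

5 5 7 7 7 5 7 7 7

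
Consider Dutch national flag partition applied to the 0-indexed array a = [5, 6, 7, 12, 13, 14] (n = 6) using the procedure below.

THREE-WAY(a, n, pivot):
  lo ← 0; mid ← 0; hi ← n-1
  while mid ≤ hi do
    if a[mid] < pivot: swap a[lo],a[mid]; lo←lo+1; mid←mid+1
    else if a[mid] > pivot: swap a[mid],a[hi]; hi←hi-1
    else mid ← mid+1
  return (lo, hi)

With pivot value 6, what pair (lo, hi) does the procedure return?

(1, 1)

lo=0 mid=0 hi=5
5<6: swap(0,0), lo=1 mid=1 ⇒ [5, 6, 7, 12, 13, 14]
6=6: mid=2
7>6: swap(2,5), hi=4 ⇒ [5, 6, 14, 12, 13, 7]
14>6: swap(2,4), hi=3 ⇒ [5, 6, 13, 12, 14, 7]
13>6: swap(2,3), hi=2 ⇒ [5, 6, 12, 13, 14, 7]
12>6: swap(2,2), hi=1 ⇒ [5, 6, 12, 13, 14, 7]
done. lo=1 hi=1; a=[5, 6, 12, 13, 14, 7]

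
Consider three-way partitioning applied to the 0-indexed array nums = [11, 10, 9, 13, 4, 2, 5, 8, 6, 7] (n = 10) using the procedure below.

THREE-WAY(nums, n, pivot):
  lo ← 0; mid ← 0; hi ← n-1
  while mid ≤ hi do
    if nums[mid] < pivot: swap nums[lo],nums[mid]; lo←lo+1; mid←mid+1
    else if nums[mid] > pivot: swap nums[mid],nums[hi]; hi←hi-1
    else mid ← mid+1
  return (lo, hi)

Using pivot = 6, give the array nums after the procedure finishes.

lo=0 mid=0 hi=9
11>6: swap(0,9), hi=8 ⇒ [7, 10, 9, 13, 4, 2, 5, 8, 6, 11]
7>6: swap(0,8), hi=7 ⇒ [6, 10, 9, 13, 4, 2, 5, 8, 7, 11]
6=6: mid=1
10>6: swap(1,7), hi=6 ⇒ [6, 8, 9, 13, 4, 2, 5, 10, 7, 11]
8>6: swap(1,6), hi=5 ⇒ [6, 5, 9, 13, 4, 2, 8, 10, 7, 11]
5<6: swap(0,1), lo=1 mid=2 ⇒ [5, 6, 9, 13, 4, 2, 8, 10, 7, 11]
9>6: swap(2,5), hi=4 ⇒ [5, 6, 2, 13, 4, 9, 8, 10, 7, 11]
2<6: swap(1,2), lo=2 mid=3 ⇒ [5, 2, 6, 13, 4, 9, 8, 10, 7, 11]
13>6: swap(3,4), hi=3 ⇒ [5, 2, 6, 4, 13, 9, 8, 10, 7, 11]
4<6: swap(2,3), lo=3 mid=4 ⇒ [5, 2, 4, 6, 13, 9, 8, 10, 7, 11]
done. lo=3 hi=3; nums=[5, 2, 4, 6, 13, 9, 8, 10, 7, 11]

[5, 2, 4, 6, 13, 9, 8, 10, 7, 11]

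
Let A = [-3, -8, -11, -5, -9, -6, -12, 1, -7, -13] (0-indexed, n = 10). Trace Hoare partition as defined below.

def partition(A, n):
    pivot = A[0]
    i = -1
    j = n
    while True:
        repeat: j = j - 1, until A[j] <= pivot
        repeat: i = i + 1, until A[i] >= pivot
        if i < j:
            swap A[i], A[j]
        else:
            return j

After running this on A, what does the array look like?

pivot = A[0] = -3; i = -1, j = 10
j→9 (A[9]=-13≤-3), i→0 (A[0]=-3≥-3); i<j, swap → [-13, -8, -11, -5, -9, -6, -12, 1, -7, -3]
j→8 (A[8]=-7≤-3), i→7 (A[7]=1≥-3); i<j, swap → [-13, -8, -11, -5, -9, -6, -12, -7, 1, -3]
j→7, i→8; i≥j, return j=7. A = [-13, -8, -11, -5, -9, -6, -12, -7, 1, -3]

[-13, -8, -11, -5, -9, -6, -12, -7, 1, -3]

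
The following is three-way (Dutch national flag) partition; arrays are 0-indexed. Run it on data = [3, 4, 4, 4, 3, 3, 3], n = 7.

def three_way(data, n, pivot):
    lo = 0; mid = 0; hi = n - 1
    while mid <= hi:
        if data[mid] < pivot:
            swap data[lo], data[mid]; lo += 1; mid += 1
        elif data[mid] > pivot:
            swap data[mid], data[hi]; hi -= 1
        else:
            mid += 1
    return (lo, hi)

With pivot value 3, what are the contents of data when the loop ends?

[3, 3, 3, 3, 4, 4, 4]

pivot = 3; lo=0, mid=0, hi=6
data[mid]=3=3: mid=1
data[mid]=4>3: swap data[1],data[6]; hi=5 → [3, 3, 4, 4, 3, 3, 4]
data[mid]=3=3: mid=2
data[mid]=4>3: swap data[2],data[5]; hi=4 → [3, 3, 3, 4, 3, 4, 4]
data[mid]=3=3: mid=3
data[mid]=4>3: swap data[3],data[4]; hi=3 → [3, 3, 3, 3, 4, 4, 4]
data[mid]=3=3: mid=4
end: lo=0, hi=3; data = [3, 3, 3, 3, 4, 4, 4]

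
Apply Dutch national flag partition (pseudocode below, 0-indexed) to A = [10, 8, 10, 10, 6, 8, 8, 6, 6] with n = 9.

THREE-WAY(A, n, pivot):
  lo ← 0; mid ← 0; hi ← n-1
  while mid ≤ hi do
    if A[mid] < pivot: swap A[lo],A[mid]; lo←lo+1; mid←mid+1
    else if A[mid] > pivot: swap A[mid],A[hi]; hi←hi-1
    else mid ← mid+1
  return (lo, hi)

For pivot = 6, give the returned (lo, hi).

(0, 2)

pivot = 6; lo=0, mid=0, hi=8
A[mid]=10>6: swap A[0],A[8]; hi=7 → [6, 8, 10, 10, 6, 8, 8, 6, 10]
A[mid]=6=6: mid=1
A[mid]=8>6: swap A[1],A[7]; hi=6 → [6, 6, 10, 10, 6, 8, 8, 8, 10]
A[mid]=6=6: mid=2
A[mid]=10>6: swap A[2],A[6]; hi=5 → [6, 6, 8, 10, 6, 8, 10, 8, 10]
A[mid]=8>6: swap A[2],A[5]; hi=4 → [6, 6, 8, 10, 6, 8, 10, 8, 10]
A[mid]=8>6: swap A[2],A[4]; hi=3 → [6, 6, 6, 10, 8, 8, 10, 8, 10]
A[mid]=6=6: mid=3
A[mid]=10>6: swap A[3],A[3]; hi=2 → [6, 6, 6, 10, 8, 8, 10, 8, 10]
end: lo=0, hi=2; A = [6, 6, 6, 10, 8, 8, 10, 8, 10]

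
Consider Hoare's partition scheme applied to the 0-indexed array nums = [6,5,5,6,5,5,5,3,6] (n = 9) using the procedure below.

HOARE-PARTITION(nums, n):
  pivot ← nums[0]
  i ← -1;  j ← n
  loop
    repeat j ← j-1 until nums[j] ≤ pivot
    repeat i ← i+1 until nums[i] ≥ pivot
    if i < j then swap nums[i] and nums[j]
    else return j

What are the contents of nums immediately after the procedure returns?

[6,5,5,3,5,5,5,6,6]

pivot = nums[0] = 6; i = -1, j = 9
j→8 (nums[8]=6≤6), i→0 (nums[0]=6≥6); i<j, swap → [6,5,5,6,5,5,5,3,6]
j→7 (nums[7]=3≤6), i→3 (nums[3]=6≥6); i<j, swap → [6,5,5,3,5,5,5,6,6]
j→6, i→7; i≥j, return j=6. nums = [6,5,5,3,5,5,5,6,6]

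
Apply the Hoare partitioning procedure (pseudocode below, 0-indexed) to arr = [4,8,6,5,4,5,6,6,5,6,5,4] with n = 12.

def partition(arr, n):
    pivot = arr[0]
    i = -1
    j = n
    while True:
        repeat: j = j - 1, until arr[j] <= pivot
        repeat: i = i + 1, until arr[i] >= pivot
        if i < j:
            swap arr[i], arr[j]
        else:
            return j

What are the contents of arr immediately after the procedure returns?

[4,4,6,5,8,5,6,6,5,6,5,4]

pivot=4
j stops at 11 (4), i stops at 0 (4); swap ⇒ [4,8,6,5,4,5,6,6,5,6,5,4]
j stops at 4 (4), i stops at 1 (8); swap ⇒ [4,4,6,5,8,5,6,6,5,6,5,4]
j stops at 1, i stops at 2; i≥j ⇒ return 1. arr=[4,4,6,5,8,5,6,6,5,6,5,4]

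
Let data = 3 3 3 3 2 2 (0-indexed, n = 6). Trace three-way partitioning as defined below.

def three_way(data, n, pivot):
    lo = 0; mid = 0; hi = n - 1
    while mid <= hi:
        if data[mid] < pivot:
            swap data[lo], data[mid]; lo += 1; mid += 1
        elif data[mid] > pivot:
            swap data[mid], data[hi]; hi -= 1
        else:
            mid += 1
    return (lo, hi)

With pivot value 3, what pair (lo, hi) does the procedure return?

(2, 5)

pivot = 3; lo=0, mid=0, hi=5
data[mid]=3=3: mid=1
data[mid]=3=3: mid=2
data[mid]=3=3: mid=3
data[mid]=3=3: mid=4
data[mid]=2<3: swap data[0],data[4]; lo=1,mid=5 → 2 3 3 3 3 2
data[mid]=2<3: swap data[1],data[5]; lo=2,mid=6 → 2 2 3 3 3 3
end: lo=2, hi=5; data = 2 2 3 3 3 3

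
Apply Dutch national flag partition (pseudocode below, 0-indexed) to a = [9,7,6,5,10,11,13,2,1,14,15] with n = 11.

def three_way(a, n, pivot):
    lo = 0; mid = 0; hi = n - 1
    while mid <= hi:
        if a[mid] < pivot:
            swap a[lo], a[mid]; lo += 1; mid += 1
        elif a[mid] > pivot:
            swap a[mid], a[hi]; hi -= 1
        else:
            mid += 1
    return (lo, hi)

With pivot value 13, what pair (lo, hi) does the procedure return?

lo=0 mid=0 hi=10
9<13: swap(0,0), lo=1 mid=1 ⇒ [9,7,6,5,10,11,13,2,1,14,15]
7<13: swap(1,1), lo=2 mid=2 ⇒ [9,7,6,5,10,11,13,2,1,14,15]
6<13: swap(2,2), lo=3 mid=3 ⇒ [9,7,6,5,10,11,13,2,1,14,15]
5<13: swap(3,3), lo=4 mid=4 ⇒ [9,7,6,5,10,11,13,2,1,14,15]
10<13: swap(4,4), lo=5 mid=5 ⇒ [9,7,6,5,10,11,13,2,1,14,15]
11<13: swap(5,5), lo=6 mid=6 ⇒ [9,7,6,5,10,11,13,2,1,14,15]
13=13: mid=7
2<13: swap(6,7), lo=7 mid=8 ⇒ [9,7,6,5,10,11,2,13,1,14,15]
1<13: swap(7,8), lo=8 mid=9 ⇒ [9,7,6,5,10,11,2,1,13,14,15]
14>13: swap(9,10), hi=9 ⇒ [9,7,6,5,10,11,2,1,13,15,14]
15>13: swap(9,9), hi=8 ⇒ [9,7,6,5,10,11,2,1,13,15,14]
done. lo=8 hi=8; a=[9,7,6,5,10,11,2,1,13,15,14]

(8, 8)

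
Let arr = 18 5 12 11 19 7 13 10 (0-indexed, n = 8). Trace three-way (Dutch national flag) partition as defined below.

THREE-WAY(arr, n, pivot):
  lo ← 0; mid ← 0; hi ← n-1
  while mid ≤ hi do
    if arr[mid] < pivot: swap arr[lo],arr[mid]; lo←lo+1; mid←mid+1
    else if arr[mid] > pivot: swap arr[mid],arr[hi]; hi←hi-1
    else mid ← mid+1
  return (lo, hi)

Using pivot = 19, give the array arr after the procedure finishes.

lo=0 mid=0 hi=7
18<19: swap(0,0), lo=1 mid=1 ⇒ 18 5 12 11 19 7 13 10
5<19: swap(1,1), lo=2 mid=2 ⇒ 18 5 12 11 19 7 13 10
12<19: swap(2,2), lo=3 mid=3 ⇒ 18 5 12 11 19 7 13 10
11<19: swap(3,3), lo=4 mid=4 ⇒ 18 5 12 11 19 7 13 10
19=19: mid=5
7<19: swap(4,5), lo=5 mid=6 ⇒ 18 5 12 11 7 19 13 10
13<19: swap(5,6), lo=6 mid=7 ⇒ 18 5 12 11 7 13 19 10
10<19: swap(6,7), lo=7 mid=8 ⇒ 18 5 12 11 7 13 10 19
done. lo=7 hi=7; arr=18 5 12 11 7 13 10 19

18 5 12 11 7 13 10 19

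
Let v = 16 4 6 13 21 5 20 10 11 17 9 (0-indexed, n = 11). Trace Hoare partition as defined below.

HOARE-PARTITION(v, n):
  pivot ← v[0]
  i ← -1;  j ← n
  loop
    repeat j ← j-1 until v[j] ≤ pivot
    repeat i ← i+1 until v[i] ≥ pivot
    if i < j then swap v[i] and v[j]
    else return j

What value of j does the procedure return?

6

pivot = v[0] = 16; i = -1, j = 11
j→10 (v[10]=9≤16), i→0 (v[0]=16≥16); i<j, swap → 9 4 6 13 21 5 20 10 11 17 16
j→8 (v[8]=11≤16), i→4 (v[4]=21≥16); i<j, swap → 9 4 6 13 11 5 20 10 21 17 16
j→7 (v[7]=10≤16), i→6 (v[6]=20≥16); i<j, swap → 9 4 6 13 11 5 10 20 21 17 16
j→6, i→7; i≥j, return j=6. v = 9 4 6 13 11 5 10 20 21 17 16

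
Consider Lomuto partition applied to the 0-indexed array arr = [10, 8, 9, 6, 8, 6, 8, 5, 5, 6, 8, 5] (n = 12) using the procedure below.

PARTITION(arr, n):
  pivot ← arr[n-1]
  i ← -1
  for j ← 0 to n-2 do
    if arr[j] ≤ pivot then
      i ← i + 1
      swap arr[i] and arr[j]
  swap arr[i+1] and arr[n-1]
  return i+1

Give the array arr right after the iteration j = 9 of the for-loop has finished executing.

[5, 5, 9, 6, 8, 6, 8, 10, 8, 6, 8, 5]

pivot=5, i=-1
j=0: 10>5, skip
j=1: 8>5, skip
j=2: 9>5, skip
j=3: 6>5, skip
j=4: 8>5, skip
j=5: 6>5, skip
j=6: 8>5, skip
j=7: 5≤5, i=0, swap(0,7) ⇒ [5, 8, 9, 6, 8, 6, 8, 10, 5, 6, 8, 5]
j=8: 5≤5, i=1, swap(1,8) ⇒ [5, 5, 9, 6, 8, 6, 8, 10, 8, 6, 8, 5]
j=9: 6>5, skip
(after j=9) arr = [5, 5, 9, 6, 8, 6, 8, 10, 8, 6, 8, 5]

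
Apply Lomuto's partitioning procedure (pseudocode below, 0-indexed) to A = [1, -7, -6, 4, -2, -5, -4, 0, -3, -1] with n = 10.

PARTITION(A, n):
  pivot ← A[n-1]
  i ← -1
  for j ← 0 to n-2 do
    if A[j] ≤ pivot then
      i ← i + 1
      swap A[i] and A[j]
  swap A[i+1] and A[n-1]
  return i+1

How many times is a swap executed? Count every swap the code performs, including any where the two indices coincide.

7

pivot = A[9] = -1; i = -1
j=0: A[0]=1 > -1 → no swap
j=1: A[1]=-7 ≤ -1 → i=0, swap A[0],A[1] → [-7, 1, -6, 4, -2, -5, -4, 0, -3, -1]
j=2: A[2]=-6 ≤ -1 → i=1, swap A[1],A[2] → [-7, -6, 1, 4, -2, -5, -4, 0, -3, -1]
j=3: A[3]=4 > -1 → no swap
j=4: A[4]=-2 ≤ -1 → i=2, swap A[2],A[4] → [-7, -6, -2, 4, 1, -5, -4, 0, -3, -1]
j=5: A[5]=-5 ≤ -1 → i=3, swap A[3],A[5] → [-7, -6, -2, -5, 1, 4, -4, 0, -3, -1]
j=6: A[6]=-4 ≤ -1 → i=4, swap A[4],A[6] → [-7, -6, -2, -5, -4, 4, 1, 0, -3, -1]
j=7: A[7]=0 > -1 → no swap
j=8: A[8]=-3 ≤ -1 → i=5, swap A[5],A[8] → [-7, -6, -2, -5, -4, -3, 1, 0, 4, -1]
final swap A[6],A[9] → [-7, -6, -2, -5, -4, -3, -1, 0, 4, 1]; return 6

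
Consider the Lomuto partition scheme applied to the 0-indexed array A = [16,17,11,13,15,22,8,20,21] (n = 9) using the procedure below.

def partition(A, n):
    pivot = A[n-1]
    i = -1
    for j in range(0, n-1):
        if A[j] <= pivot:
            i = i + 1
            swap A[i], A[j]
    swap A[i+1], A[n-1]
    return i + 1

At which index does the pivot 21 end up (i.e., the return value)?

pivot = A[8] = 21; i = -1
j=0: A[0]=16 ≤ 21 → i=0, swap A[0],A[0] (no change) → [16,17,11,13,15,22,8,20,21]
j=1: A[1]=17 ≤ 21 → i=1, swap A[1],A[1] (no change) → [16,17,11,13,15,22,8,20,21]
j=2: A[2]=11 ≤ 21 → i=2, swap A[2],A[2] (no change) → [16,17,11,13,15,22,8,20,21]
j=3: A[3]=13 ≤ 21 → i=3, swap A[3],A[3] (no change) → [16,17,11,13,15,22,8,20,21]
j=4: A[4]=15 ≤ 21 → i=4, swap A[4],A[4] (no change) → [16,17,11,13,15,22,8,20,21]
j=5: A[5]=22 > 21 → no swap
j=6: A[6]=8 ≤ 21 → i=5, swap A[5],A[6] → [16,17,11,13,15,8,22,20,21]
j=7: A[7]=20 ≤ 21 → i=6, swap A[6],A[7] → [16,17,11,13,15,8,20,22,21]
final swap A[7],A[8] → [16,17,11,13,15,8,20,21,22]; return 7

7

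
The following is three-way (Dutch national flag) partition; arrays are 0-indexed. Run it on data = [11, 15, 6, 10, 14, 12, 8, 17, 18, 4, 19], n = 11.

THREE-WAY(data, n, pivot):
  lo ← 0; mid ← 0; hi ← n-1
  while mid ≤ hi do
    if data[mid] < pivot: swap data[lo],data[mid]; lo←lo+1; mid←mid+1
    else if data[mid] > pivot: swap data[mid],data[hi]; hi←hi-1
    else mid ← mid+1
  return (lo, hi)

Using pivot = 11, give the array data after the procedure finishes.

lo=0 mid=0 hi=10
11=11: mid=1
15>11: swap(1,10), hi=9 ⇒ [11, 19, 6, 10, 14, 12, 8, 17, 18, 4, 15]
19>11: swap(1,9), hi=8 ⇒ [11, 4, 6, 10, 14, 12, 8, 17, 18, 19, 15]
4<11: swap(0,1), lo=1 mid=2 ⇒ [4, 11, 6, 10, 14, 12, 8, 17, 18, 19, 15]
6<11: swap(1,2), lo=2 mid=3 ⇒ [4, 6, 11, 10, 14, 12, 8, 17, 18, 19, 15]
10<11: swap(2,3), lo=3 mid=4 ⇒ [4, 6, 10, 11, 14, 12, 8, 17, 18, 19, 15]
14>11: swap(4,8), hi=7 ⇒ [4, 6, 10, 11, 18, 12, 8, 17, 14, 19, 15]
18>11: swap(4,7), hi=6 ⇒ [4, 6, 10, 11, 17, 12, 8, 18, 14, 19, 15]
17>11: swap(4,6), hi=5 ⇒ [4, 6, 10, 11, 8, 12, 17, 18, 14, 19, 15]
8<11: swap(3,4), lo=4 mid=5 ⇒ [4, 6, 10, 8, 11, 12, 17, 18, 14, 19, 15]
12>11: swap(5,5), hi=4 ⇒ [4, 6, 10, 8, 11, 12, 17, 18, 14, 19, 15]
done. lo=4 hi=4; data=[4, 6, 10, 8, 11, 12, 17, 18, 14, 19, 15]

[4, 6, 10, 8, 11, 12, 17, 18, 14, 19, 15]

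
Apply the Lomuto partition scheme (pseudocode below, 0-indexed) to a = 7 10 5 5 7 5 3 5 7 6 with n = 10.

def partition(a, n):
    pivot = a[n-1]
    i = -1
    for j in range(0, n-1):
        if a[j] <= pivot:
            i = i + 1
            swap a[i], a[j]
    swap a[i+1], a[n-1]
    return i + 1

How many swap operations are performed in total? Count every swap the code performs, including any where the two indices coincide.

pivot=6, i=-1
j=0: 7>6, skip
j=1: 10>6, skip
j=2: 5≤6, i=0, swap(0,2) ⇒ 5 10 7 5 7 5 3 5 7 6
j=3: 5≤6, i=1, swap(1,3) ⇒ 5 5 7 10 7 5 3 5 7 6
j=4: 7>6, skip
j=5: 5≤6, i=2, swap(2,5) ⇒ 5 5 5 10 7 7 3 5 7 6
j=6: 3≤6, i=3, swap(3,6) ⇒ 5 5 5 3 7 7 10 5 7 6
j=7: 5≤6, i=4, swap(4,7) ⇒ 5 5 5 3 5 7 10 7 7 6
j=8: 7>6, skip
swap(5,9) ⇒ 5 5 5 3 5 6 10 7 7 7; return 5

6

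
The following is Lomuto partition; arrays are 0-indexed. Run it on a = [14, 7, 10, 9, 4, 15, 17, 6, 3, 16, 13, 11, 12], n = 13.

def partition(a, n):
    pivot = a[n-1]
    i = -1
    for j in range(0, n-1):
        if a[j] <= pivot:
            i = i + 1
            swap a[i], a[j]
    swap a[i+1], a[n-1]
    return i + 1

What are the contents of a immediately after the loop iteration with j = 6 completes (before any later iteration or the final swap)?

pivot=12, i=-1
j=0: 14>12, skip
j=1: 7≤12, i=0, swap(0,1) ⇒ [7, 14, 10, 9, 4, 15, 17, 6, 3, 16, 13, 11, 12]
j=2: 10≤12, i=1, swap(1,2) ⇒ [7, 10, 14, 9, 4, 15, 17, 6, 3, 16, 13, 11, 12]
j=3: 9≤12, i=2, swap(2,3) ⇒ [7, 10, 9, 14, 4, 15, 17, 6, 3, 16, 13, 11, 12]
j=4: 4≤12, i=3, swap(3,4) ⇒ [7, 10, 9, 4, 14, 15, 17, 6, 3, 16, 13, 11, 12]
j=5: 15>12, skip
j=6: 17>12, skip
(after j=6) a = [7, 10, 9, 4, 14, 15, 17, 6, 3, 16, 13, 11, 12]

[7, 10, 9, 4, 14, 15, 17, 6, 3, 16, 13, 11, 12]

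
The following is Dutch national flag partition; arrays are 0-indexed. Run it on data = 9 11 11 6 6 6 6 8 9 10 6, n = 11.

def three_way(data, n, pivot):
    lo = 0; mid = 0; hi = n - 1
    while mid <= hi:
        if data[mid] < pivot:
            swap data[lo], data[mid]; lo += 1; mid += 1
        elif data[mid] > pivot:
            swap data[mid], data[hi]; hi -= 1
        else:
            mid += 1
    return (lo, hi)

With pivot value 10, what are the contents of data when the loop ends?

lo=0 mid=0 hi=10
9<10: swap(0,0), lo=1 mid=1 ⇒ 9 11 11 6 6 6 6 8 9 10 6
11>10: swap(1,10), hi=9 ⇒ 9 6 11 6 6 6 6 8 9 10 11
6<10: swap(1,1), lo=2 mid=2 ⇒ 9 6 11 6 6 6 6 8 9 10 11
11>10: swap(2,9), hi=8 ⇒ 9 6 10 6 6 6 6 8 9 11 11
10=10: mid=3
6<10: swap(2,3), lo=3 mid=4 ⇒ 9 6 6 10 6 6 6 8 9 11 11
6<10: swap(3,4), lo=4 mid=5 ⇒ 9 6 6 6 10 6 6 8 9 11 11
6<10: swap(4,5), lo=5 mid=6 ⇒ 9 6 6 6 6 10 6 8 9 11 11
6<10: swap(5,6), lo=6 mid=7 ⇒ 9 6 6 6 6 6 10 8 9 11 11
8<10: swap(6,7), lo=7 mid=8 ⇒ 9 6 6 6 6 6 8 10 9 11 11
9<10: swap(7,8), lo=8 mid=9 ⇒ 9 6 6 6 6 6 8 9 10 11 11
done. lo=8 hi=8; data=9 6 6 6 6 6 8 9 10 11 11

9 6 6 6 6 6 8 9 10 11 11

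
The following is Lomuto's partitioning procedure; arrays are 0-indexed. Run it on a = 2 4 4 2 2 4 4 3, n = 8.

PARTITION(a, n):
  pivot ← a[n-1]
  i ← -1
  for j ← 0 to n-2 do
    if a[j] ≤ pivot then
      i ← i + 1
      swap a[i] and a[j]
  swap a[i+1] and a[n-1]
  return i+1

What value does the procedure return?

pivot=3, i=-1
j=0: 2≤3, i=0, swap(0,0) ⇒ 2 4 4 2 2 4 4 3
j=1: 4>3, skip
j=2: 4>3, skip
j=3: 2≤3, i=1, swap(1,3) ⇒ 2 2 4 4 2 4 4 3
j=4: 2≤3, i=2, swap(2,4) ⇒ 2 2 2 4 4 4 4 3
j=5: 4>3, skip
j=6: 4>3, skip
swap(3,7) ⇒ 2 2 2 3 4 4 4 4; return 3

3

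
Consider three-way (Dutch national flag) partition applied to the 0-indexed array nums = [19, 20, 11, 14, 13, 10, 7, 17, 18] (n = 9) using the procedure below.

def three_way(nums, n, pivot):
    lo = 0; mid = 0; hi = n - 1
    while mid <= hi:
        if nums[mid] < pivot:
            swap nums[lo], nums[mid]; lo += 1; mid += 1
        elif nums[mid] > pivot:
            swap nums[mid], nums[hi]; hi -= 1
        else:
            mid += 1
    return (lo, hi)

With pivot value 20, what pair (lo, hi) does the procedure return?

lo=0 mid=0 hi=8
19<20: swap(0,0), lo=1 mid=1 ⇒ [19, 20, 11, 14, 13, 10, 7, 17, 18]
20=20: mid=2
11<20: swap(1,2), lo=2 mid=3 ⇒ [19, 11, 20, 14, 13, 10, 7, 17, 18]
14<20: swap(2,3), lo=3 mid=4 ⇒ [19, 11, 14, 20, 13, 10, 7, 17, 18]
13<20: swap(3,4), lo=4 mid=5 ⇒ [19, 11, 14, 13, 20, 10, 7, 17, 18]
10<20: swap(4,5), lo=5 mid=6 ⇒ [19, 11, 14, 13, 10, 20, 7, 17, 18]
7<20: swap(5,6), lo=6 mid=7 ⇒ [19, 11, 14, 13, 10, 7, 20, 17, 18]
17<20: swap(6,7), lo=7 mid=8 ⇒ [19, 11, 14, 13, 10, 7, 17, 20, 18]
18<20: swap(7,8), lo=8 mid=9 ⇒ [19, 11, 14, 13, 10, 7, 17, 18, 20]
done. lo=8 hi=8; nums=[19, 11, 14, 13, 10, 7, 17, 18, 20]

(8, 8)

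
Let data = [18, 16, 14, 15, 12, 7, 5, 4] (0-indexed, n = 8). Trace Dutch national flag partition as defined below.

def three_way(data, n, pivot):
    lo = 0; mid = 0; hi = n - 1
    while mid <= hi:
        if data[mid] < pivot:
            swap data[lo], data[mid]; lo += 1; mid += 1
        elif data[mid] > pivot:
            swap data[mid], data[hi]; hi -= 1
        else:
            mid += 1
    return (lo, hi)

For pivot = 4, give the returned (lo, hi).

lo=0 mid=0 hi=7
18>4: swap(0,7), hi=6 ⇒ [4, 16, 14, 15, 12, 7, 5, 18]
4=4: mid=1
16>4: swap(1,6), hi=5 ⇒ [4, 5, 14, 15, 12, 7, 16, 18]
5>4: swap(1,5), hi=4 ⇒ [4, 7, 14, 15, 12, 5, 16, 18]
7>4: swap(1,4), hi=3 ⇒ [4, 12, 14, 15, 7, 5, 16, 18]
12>4: swap(1,3), hi=2 ⇒ [4, 15, 14, 12, 7, 5, 16, 18]
15>4: swap(1,2), hi=1 ⇒ [4, 14, 15, 12, 7, 5, 16, 18]
14>4: swap(1,1), hi=0 ⇒ [4, 14, 15, 12, 7, 5, 16, 18]
done. lo=0 hi=0; data=[4, 14, 15, 12, 7, 5, 16, 18]

(0, 0)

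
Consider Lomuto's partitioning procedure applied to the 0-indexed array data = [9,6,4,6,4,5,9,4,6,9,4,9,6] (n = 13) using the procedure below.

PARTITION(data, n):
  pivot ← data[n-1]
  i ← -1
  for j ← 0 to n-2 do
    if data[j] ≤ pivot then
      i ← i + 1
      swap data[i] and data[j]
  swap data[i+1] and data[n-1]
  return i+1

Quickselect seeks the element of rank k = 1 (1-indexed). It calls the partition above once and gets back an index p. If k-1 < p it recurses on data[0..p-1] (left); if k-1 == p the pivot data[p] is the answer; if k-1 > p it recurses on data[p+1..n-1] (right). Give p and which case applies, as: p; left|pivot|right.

8; left

pivot=6, i=-1
j=0: 9>6, skip
j=1: 6≤6, i=0, swap(0,1) ⇒ [6,9,4,6,4,5,9,4,6,9,4,9,6]
j=2: 4≤6, i=1, swap(1,2) ⇒ [6,4,9,6,4,5,9,4,6,9,4,9,6]
j=3: 6≤6, i=2, swap(2,3) ⇒ [6,4,6,9,4,5,9,4,6,9,4,9,6]
j=4: 4≤6, i=3, swap(3,4) ⇒ [6,4,6,4,9,5,9,4,6,9,4,9,6]
j=5: 5≤6, i=4, swap(4,5) ⇒ [6,4,6,4,5,9,9,4,6,9,4,9,6]
j=6: 9>6, skip
j=7: 4≤6, i=5, swap(5,7) ⇒ [6,4,6,4,5,4,9,9,6,9,4,9,6]
j=8: 6≤6, i=6, swap(6,8) ⇒ [6,4,6,4,5,4,6,9,9,9,4,9,6]
j=9: 9>6, skip
j=10: 4≤6, i=7, swap(7,10) ⇒ [6,4,6,4,5,4,6,4,9,9,9,9,6]
j=11: 9>6, skip
swap(8,12) ⇒ [6,4,6,4,5,4,6,4,6,9,9,9,9]; return 8
p = 8; k-1 = 0 < 8 ⇒ left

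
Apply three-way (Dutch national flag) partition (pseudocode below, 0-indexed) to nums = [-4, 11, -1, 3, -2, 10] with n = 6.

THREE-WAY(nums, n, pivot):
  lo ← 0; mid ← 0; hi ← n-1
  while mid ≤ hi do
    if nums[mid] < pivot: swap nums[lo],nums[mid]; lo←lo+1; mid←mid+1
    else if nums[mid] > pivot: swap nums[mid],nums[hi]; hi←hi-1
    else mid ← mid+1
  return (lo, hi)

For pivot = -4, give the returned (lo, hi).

(0, 0)

lo=0 mid=0 hi=5
-4=-4: mid=1
11>-4: swap(1,5), hi=4 ⇒ [-4, 10, -1, 3, -2, 11]
10>-4: swap(1,4), hi=3 ⇒ [-4, -2, -1, 3, 10, 11]
-2>-4: swap(1,3), hi=2 ⇒ [-4, 3, -1, -2, 10, 11]
3>-4: swap(1,2), hi=1 ⇒ [-4, -1, 3, -2, 10, 11]
-1>-4: swap(1,1), hi=0 ⇒ [-4, -1, 3, -2, 10, 11]
done. lo=0 hi=0; nums=[-4, -1, 3, -2, 10, 11]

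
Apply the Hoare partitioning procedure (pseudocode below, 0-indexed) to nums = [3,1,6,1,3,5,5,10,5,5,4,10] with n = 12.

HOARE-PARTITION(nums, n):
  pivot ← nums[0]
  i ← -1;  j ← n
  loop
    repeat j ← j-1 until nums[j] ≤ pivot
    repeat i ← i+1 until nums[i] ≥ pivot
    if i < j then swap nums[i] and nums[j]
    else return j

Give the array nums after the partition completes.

pivot = nums[0] = 3; i = -1, j = 12
j→4 (nums[4]=3≤3), i→0 (nums[0]=3≥3); i<j, swap → [3,1,6,1,3,5,5,10,5,5,4,10]
j→3 (nums[3]=1≤3), i→2 (nums[2]=6≥3); i<j, swap → [3,1,1,6,3,5,5,10,5,5,4,10]
j→2, i→3; i≥j, return j=2. nums = [3,1,1,6,3,5,5,10,5,5,4,10]

[3,1,1,6,3,5,5,10,5,5,4,10]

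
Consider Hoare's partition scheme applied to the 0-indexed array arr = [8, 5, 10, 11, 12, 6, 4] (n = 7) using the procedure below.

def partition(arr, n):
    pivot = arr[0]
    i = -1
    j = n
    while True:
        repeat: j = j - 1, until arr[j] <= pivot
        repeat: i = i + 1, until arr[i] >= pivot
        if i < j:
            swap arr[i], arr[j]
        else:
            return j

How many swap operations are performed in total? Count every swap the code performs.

pivot = arr[0] = 8; i = -1, j = 7
j→6 (arr[6]=4≤8), i→0 (arr[0]=8≥8); i<j, swap → [4, 5, 10, 11, 12, 6, 8]
j→5 (arr[5]=6≤8), i→2 (arr[2]=10≥8); i<j, swap → [4, 5, 6, 11, 12, 10, 8]
j→2, i→3; i≥j, return j=2. arr = [4, 5, 6, 11, 12, 10, 8]

2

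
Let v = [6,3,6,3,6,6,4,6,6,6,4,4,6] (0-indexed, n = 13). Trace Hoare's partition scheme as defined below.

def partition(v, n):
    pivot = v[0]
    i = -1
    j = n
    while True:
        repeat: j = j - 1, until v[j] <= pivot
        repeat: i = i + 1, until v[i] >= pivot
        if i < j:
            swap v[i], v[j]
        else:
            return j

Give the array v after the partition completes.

pivot = v[0] = 6; i = -1, j = 13
j→12 (v[12]=6≤6), i→0 (v[0]=6≥6); i<j, swap → [6,3,6,3,6,6,4,6,6,6,4,4,6]
j→11 (v[11]=4≤6), i→2 (v[2]=6≥6); i<j, swap → [6,3,4,3,6,6,4,6,6,6,4,6,6]
j→10 (v[10]=4≤6), i→4 (v[4]=6≥6); i<j, swap → [6,3,4,3,4,6,4,6,6,6,6,6,6]
j→9 (v[9]=6≤6), i→5 (v[5]=6≥6); i<j, swap → [6,3,4,3,4,6,4,6,6,6,6,6,6]
j→8 (v[8]=6≤6), i→7 (v[7]=6≥6); i<j, swap → [6,3,4,3,4,6,4,6,6,6,6,6,6]
j→7, i→8; i≥j, return j=7. v = [6,3,4,3,4,6,4,6,6,6,6,6,6]

[6,3,4,3,4,6,4,6,6,6,6,6,6]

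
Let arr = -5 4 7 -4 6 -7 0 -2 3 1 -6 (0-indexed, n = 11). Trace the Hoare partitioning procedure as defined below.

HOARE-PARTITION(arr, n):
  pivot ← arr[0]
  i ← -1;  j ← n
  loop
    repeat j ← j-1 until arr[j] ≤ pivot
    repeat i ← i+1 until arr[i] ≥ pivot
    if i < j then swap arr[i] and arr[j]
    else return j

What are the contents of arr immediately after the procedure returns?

-6 -7 7 -4 6 4 0 -2 3 1 -5

pivot = arr[0] = -5; i = -1, j = 11
j→10 (arr[10]=-6≤-5), i→0 (arr[0]=-5≥-5); i<j, swap → -6 4 7 -4 6 -7 0 -2 3 1 -5
j→5 (arr[5]=-7≤-5), i→1 (arr[1]=4≥-5); i<j, swap → -6 -7 7 -4 6 4 0 -2 3 1 -5
j→1, i→2; i≥j, return j=1. arr = -6 -7 7 -4 6 4 0 -2 3 1 -5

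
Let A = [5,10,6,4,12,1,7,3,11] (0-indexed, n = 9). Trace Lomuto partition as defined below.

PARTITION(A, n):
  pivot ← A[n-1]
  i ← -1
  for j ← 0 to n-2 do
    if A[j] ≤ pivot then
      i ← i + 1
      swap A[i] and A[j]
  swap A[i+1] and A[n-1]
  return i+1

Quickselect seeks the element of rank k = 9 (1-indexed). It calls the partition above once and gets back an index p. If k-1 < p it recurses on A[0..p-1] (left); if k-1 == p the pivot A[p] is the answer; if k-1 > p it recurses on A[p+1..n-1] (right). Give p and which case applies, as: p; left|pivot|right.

7; right

pivot=11, i=-1
j=0: 5≤11, i=0, swap(0,0) ⇒ [5,10,6,4,12,1,7,3,11]
j=1: 10≤11, i=1, swap(1,1) ⇒ [5,10,6,4,12,1,7,3,11]
j=2: 6≤11, i=2, swap(2,2) ⇒ [5,10,6,4,12,1,7,3,11]
j=3: 4≤11, i=3, swap(3,3) ⇒ [5,10,6,4,12,1,7,3,11]
j=4: 12>11, skip
j=5: 1≤11, i=4, swap(4,5) ⇒ [5,10,6,4,1,12,7,3,11]
j=6: 7≤11, i=5, swap(5,6) ⇒ [5,10,6,4,1,7,12,3,11]
j=7: 3≤11, i=6, swap(6,7) ⇒ [5,10,6,4,1,7,3,12,11]
swap(7,8) ⇒ [5,10,6,4,1,7,3,11,12]; return 7
p = 7; k-1 = 8 > 7 ⇒ right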